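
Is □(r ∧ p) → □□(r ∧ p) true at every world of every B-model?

Not valid

Tableau for the negation ¬(□(r ∧ p) → □□(r ∧ p)):
1. ¬(□(r ∧ p) → □□(r ∧ p)), u
2. □(r ∧ p), u
3. ¬□□(r ∧ p), u
4. r ∧ p, u
5. r, u
6. p, u
7. ¬□(r ∧ p), v
8. r ∧ p, v
9. r, v
10. p, v
11. ¬(r ∧ p), w
12. ¬p, w
Accessibility: uRu, uRv, vRu, vRv, vRw, wRv, wRw
The negation has an open branch (countermodel exists).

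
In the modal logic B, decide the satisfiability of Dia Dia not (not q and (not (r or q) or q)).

Yes, satisfiable

1. Dia Dia not (not q and (not (r or q) or q)), u
2. Dia not (not q and (not (r or q) or q)), v
3. not (not q and (not (r or q) or q)), w
4. not (not (r or q) or q), w
5. r or q, w
6. not q, w
7. r, w
Accessibility: uRu, uRv, vRu, vRv, vRw, wRv, wRw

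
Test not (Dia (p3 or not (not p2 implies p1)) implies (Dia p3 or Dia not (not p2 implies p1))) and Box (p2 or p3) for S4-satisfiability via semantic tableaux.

1. not (Dia (p3 or not (not p2 implies p1)) implies (Dia p3 or Dia not (not p2 implies p1))) and Box (p2 or p3), u
2. not (Dia (p3 or not (not p2 implies p1)) implies (Dia p3 or Dia not (not p2 implies p1))), u   [and-rule on 1]
3. Box (p2 or p3), u   [and-rule on 1]
4. Dia (p3 or not (not p2 implies p1)), u   [neg-implies-rule on 2]
5. not (Dia p3 or Dia not (not p2 implies p1)), u   [neg-implies-rule on 2]
6. not Dia p3, u   [neg-or-rule on 5]
7. not Dia not (not p2 implies p1), u   [neg-or-rule on 5]
8. p2 or p3, u   [Box-rule on 3 via uRu]
9. not p3, u   [neg-Dia-rule on 6 via uRu]
10. not p2 implies p1, u   [neg-Dia-rule on 7 via uRu]
11. p2, u   [or-rule on 8 (branches; this branch)]
12. p1, u   [implies-rule on 10 (branches; this branch)]
13. p3 or not (not p2 implies p1), v   [Dia-rule on 4: fresh world v, uRv]
14. p2 or p3, v   [Box-rule on 3 via uRv]
15. not p3, v   [neg-Dia-rule on 6 via uRv]
16. not p2 implies p1, v   [neg-Dia-rule on 7 via uRv]
17. not (not p2 implies p1), v   [or-rule on 13 (branches; this branch)]
18. not p2, v   [neg-implies-rule on 17]
19. not p1, v   [neg-implies-rule on 17]
20. p3, v   [or-rule on 14 (branches; this branch)]
Accessibility: uRu, uRv, vRv
Branch closes: p3 and not p3 both at v.
(One branch shown.) All branches close.

Unsatisfiable (every branch closes)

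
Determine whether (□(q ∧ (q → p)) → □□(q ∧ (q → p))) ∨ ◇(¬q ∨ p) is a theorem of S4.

Tableau for the negation ¬((□(q ∧ (q → p)) → □□(q ∧ (q → p))) ∨ ◇(¬q ∨ p)):
1. ¬((□(q ∧ (q → p)) → □□(q ∧ (q → p))) ∨ ◇(¬q ∨ p)), u
2. ¬(□(q ∧ (q → p)) → □□(q ∧ (q → p))), u   [¬∨-rule on 1]
3. ¬◇(¬q ∨ p), u   [¬∨-rule on 1]
4. □(q ∧ (q → p)), u   [¬→-rule on 2]
5. ¬□□(q ∧ (q → p)), u   [¬→-rule on 2]
6. ¬(¬q ∨ p), u   [¬◇-rule on 3 via uRu]
7. q, u   [¬∨-rule on 6]
8. ¬p, u   [¬∨-rule on 6]
9. q ∧ (q → p), u   [□-rule on 4 via uRu]
10. q → p, u   [∧-rule on 9]
11. p, u   [→-rule on 10 (branches; this branch)]
Accessibility: uRu
Branch closes: p and ¬p both at u.
Every branch of the negation's tableau closes; the branch above is one of them.

Valid in S4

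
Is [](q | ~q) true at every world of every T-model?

Valid in T

Tableau for the negation ~[](q | ~q):
1. ~[](q | ~q), 0
2. ~(q | ~q), 1
3. ~q, 1
4. q, 1
Accessibility: 0R0, 0R1, 1R1
Branch closes: q and ~q both at 1.
All branches of the negation close; one closing branch shown above.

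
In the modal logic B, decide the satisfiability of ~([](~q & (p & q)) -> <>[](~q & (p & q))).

Unsatisfiable

1. ~([](~q & (p & q)) -> <>[](~q & (p & q))), u
2. [](~q & (p & q)), u   [~->-rule on 1]
3. ~<>[](~q & (p & q)), u   [~->-rule on 1]
4. ~q & (p & q), u   [[]-rule on 2 via uRu]
5. ~q, u   [&-rule on 4]
6. p & q, u   [&-rule on 4]
7. p, u   [&-rule on 6]
8. q, u   [&-rule on 6]
Accessibility: uRu
Branch closes: q and ~q both at u.
All branches of the tableau close; one closing branch shown above.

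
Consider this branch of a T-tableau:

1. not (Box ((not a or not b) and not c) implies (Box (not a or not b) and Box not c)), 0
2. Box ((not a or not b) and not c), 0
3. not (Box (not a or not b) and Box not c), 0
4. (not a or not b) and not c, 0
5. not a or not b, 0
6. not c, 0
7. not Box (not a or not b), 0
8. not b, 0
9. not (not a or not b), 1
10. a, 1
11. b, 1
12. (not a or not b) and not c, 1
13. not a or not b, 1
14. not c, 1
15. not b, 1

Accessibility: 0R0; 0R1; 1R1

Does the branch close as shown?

Both b and not b appear at 1.

Closed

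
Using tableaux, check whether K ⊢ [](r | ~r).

Yes, valid

Tableau for the negation ~[](r | ~r):
1. ~[](r | ~r), w0
2. ~(r | ~r), w1
3. ~r, w1
4. r, w1
Accessibility: w0Rw1
Branch closes: r and ~r both at w1.
All branches of the negation close; one closing branch shown above.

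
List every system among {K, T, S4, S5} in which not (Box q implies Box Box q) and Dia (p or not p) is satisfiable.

S4-tableau for the formula:
1. not (Box q implies Box Box q) and Dia (p or not p), 0
2. not (Box q implies Box Box q), 0
3. Dia (p or not p), 0
4. Box q, 0
5. not Box Box q, 0
6. q, 0
7. p or not p, 1
8. q, 1
9. not p, 1
10. not Box q, 2
11. q, 2
12. not q, 3
13. q, 3
Accessibility: 0R0, 0R1, 0R2, 0R3, 1R1, 2R2, 2R3, 3R3
Branch closes: q and not q both at 3.
Every branch closes (one shown): unsatisfiable in S4, hence also in S5 (every S5-frame is an S4-frame).
T-tableau for the formula:
1. not (Box q implies Box Box q) and Dia (p or not p), 0
2. not (Box q implies Box Box q), 0
3. Dia (p or not p), 0
4. Box q, 0
5. not Box Box q, 0
6. q, 0
7. p or not p, 1
8. q, 1
9. not p, 1
10. not Box q, 2
11. q, 2
12. not q, 3
Accessibility: 0R0, 0R1, 0R2, 1R1, 2R2, 2R3, 3R3
Complete open branch: satisfiable in T, hence also in K (this T-model is also a K-model).

K, T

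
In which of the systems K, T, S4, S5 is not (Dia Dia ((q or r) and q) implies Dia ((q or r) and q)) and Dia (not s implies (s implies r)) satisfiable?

T-tableau for the formula:
1. not (Dia Dia ((q or r) and q) implies Dia ((q or r) and q)) and Dia (not s implies (s implies r)), 0
2. not (Dia Dia ((q or r) and q) implies Dia ((q or r) and q)), 0   [and-rule on 1]
3. Dia (not s implies (s implies r)), 0   [and-rule on 1]
4. Dia Dia ((q or r) and q), 0   [neg-implies-rule on 2]
5. not Dia ((q or r) and q), 0   [neg-implies-rule on 2]
6. not ((q or r) and q), 0   [neg-Dia-rule on 5 via 0R0]
7. not q, 0   [neg-and-rule on 6 (branches; this branch)]
8. not s implies (s implies r), 1   [Dia-rule on 3: fresh world 1, 0R1]
9. not ((q or r) and q), 1   [neg-Dia-rule on 5 via 0R1]
10. s implies r, 1   [implies-rule on 8 (branches; this branch)]
11. not q, 1   [neg-and-rule on 9 (branches; this branch)]
12. r, 1   [implies-rule on 10 (branches; this branch)]
13. Dia ((q or r) and q), 2   [Dia-rule on 4: fresh world 2, 0R2]
14. not ((q or r) and q), 2   [neg-Dia-rule on 5 via 0R2]
15. not q, 2   [neg-and-rule on 14 (branches; this branch)]
16. (q or r) and q, 3   [Dia-rule on 13: fresh world 3, 2R3]
17. q or r, 3   [and-rule on 16]
18. q, 3   [and-rule on 16]
19. r, 3   [or-rule on 17 (branches; this branch)]
Accessibility: 0R0, 0R1, 0R2, 1R1, 2R2, 2R3, 3R3
Complete open branch: satisfiable in T, hence also in K (this T-model is also a K-model).
S4-tableau for the formula:
1. not (Dia Dia ((q or r) and q) implies Dia ((q or r) and q)) and Dia (not s implies (s implies r)), 0
2. not (Dia Dia ((q or r) and q) implies Dia ((q or r) and q)), 0   [and-rule on 1]
3. Dia (not s implies (s implies r)), 0   [and-rule on 1]
4. Dia Dia ((q or r) and q), 0   [neg-implies-rule on 2]
5. not Dia ((q or r) and q), 0   [neg-implies-rule on 2]
6. not ((q or r) and q), 0   [neg-Dia-rule on 5 via 0R0]
7. not (q or r), 0   [neg-and-rule on 6 (branches; this branch)]
8. not q, 0   [neg-or-rule on 7]
9. not r, 0   [neg-or-rule on 7]
10. not s implies (s implies r), 1   [Dia-rule on 3: fresh world 1, 0R1]
11. not ((q or r) and q), 1   [neg-Dia-rule on 5 via 0R1]
12. s implies r, 1   [implies-rule on 10 (branches; this branch)]
13. not (q or r), 1   [neg-and-rule on 11 (branches; this branch)]
14. not q, 1   [neg-or-rule on 13]
15. not r, 1   [neg-or-rule on 13]
16. not s, 1   [implies-rule on 12 (branches; this branch)]
17. Dia ((q or r) and q), 2   [Dia-rule on 4: fresh world 2, 0R2]
18. not ((q or r) and q), 2   [neg-Dia-rule on 5 via 0R2]
19. not (q or r), 2   [neg-and-rule on 18 (branches; this branch)]
20. not q, 2   [neg-or-rule on 19]
21. not r, 2   [neg-or-rule on 19]
22. (q or r) and q, 3   [Dia-rule on 17: fresh world 3, 2R3]
23. q or r, 3   [and-rule on 22]
24. q, 3   [and-rule on 22]
25. not ((q or r) and q), 3   [neg-Dia-rule on 5 via 0R3]
26. r, 3   [or-rule on 23 (branches; this branch)]
27. not (q or r), 3   [neg-and-rule on 25 (branches; this branch)]
28. not q, 3   [neg-or-rule on 27]
29. not r, 3   [neg-or-rule on 27]
Accessibility: 0R0, 0R1, 0R2, 0R3, 1R1, 2R2, 2R3, 3R3
Branch closes: q and not q both at 3.
Every branch closes (one shown): unsatisfiable in S4, hence also in S5 (every S5-frame is an S4-frame).

K, T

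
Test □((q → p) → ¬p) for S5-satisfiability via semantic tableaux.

Satisfiable

1. □((q → p) → ¬p), 0
2. (q → p) → ¬p, 0
3. ¬p, 0
Accessibility: 0R0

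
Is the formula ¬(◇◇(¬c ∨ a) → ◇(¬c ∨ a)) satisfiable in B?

Satisfiable (open branch found)

1. ¬(◇◇(¬c ∨ a) → ◇(¬c ∨ a)), w0
2. ◇◇(¬c ∨ a), w0
3. ¬◇(¬c ∨ a), w0
4. ¬(¬c ∨ a), w0
5. c, w0
6. ¬a, w0
7. ◇(¬c ∨ a), w1
8. ¬(¬c ∨ a), w1
9. c, w1
10. ¬a, w1
11. ¬c ∨ a, w2
12. a, w2
Accessibility: w0Rw0, w0Rw1, w1Rw0, w1Rw1, w1Rw2, w2Rw1, w2Rw2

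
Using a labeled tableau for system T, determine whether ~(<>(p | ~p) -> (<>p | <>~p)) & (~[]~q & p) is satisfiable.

1. ~(<>(p | ~p) -> (<>p | <>~p)) & (~[]~q & p), 0
2. ~(<>(p | ~p) -> (<>p | <>~p)), 0
3. ~[]~q & p, 0
4. <>(p | ~p), 0
5. ~(<>p | <>~p), 0
6. ~[]~q, 0
7. p, 0
8. ~<>p, 0
9. ~<>~p, 0
10. ~p, 0
Accessibility: 0R0
Branch closes: p and ~p both at 0.
(One branch shown.) All branches close.

Unsatisfiable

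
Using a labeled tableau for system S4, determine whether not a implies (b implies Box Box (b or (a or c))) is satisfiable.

Yes, satisfiable

1. not a implies (b implies Box Box (b or (a or c))), u
2. b implies Box Box (b or (a or c)), u
3. Box Box (b or (a or c)), u
4. Box (b or (a or c)), u
5. b or (a or c), u
6. a or c, u
7. c, u
Accessibility: uRu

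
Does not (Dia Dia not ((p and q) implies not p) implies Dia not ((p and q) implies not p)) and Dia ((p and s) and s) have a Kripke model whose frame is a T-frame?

Satisfiable (open branch found)

1. not (Dia Dia not ((p and q) implies not p) implies Dia not ((p and q) implies not p)) and Dia ((p and s) and s), u
2. not (Dia Dia not ((p and q) implies not p) implies Dia not ((p and q) implies not p)), u
3. Dia ((p and s) and s), u
4. Dia Dia not ((p and q) implies not p), u
5. not Dia not ((p and q) implies not p), u
6. (p and q) implies not p, u
7. not p, u
8. (p and s) and s, v
9. p and s, v
10. s, v
11. p, v
12. (p and q) implies not p, v
13. not (p and q), v
14. not q, v
15. Dia not ((p and q) implies not p), w
16. (p and q) implies not p, w
17. not p, w
18. not ((p and q) implies not p), x
19. p and q, x
20. p, x
21. q, x
Accessibility: uRu, uRv, uRw, vRv, wRw, wRx, xRx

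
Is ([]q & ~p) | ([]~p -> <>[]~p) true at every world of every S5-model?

Tableau for the negation ~(([]q & ~p) | ([]~p -> <>[]~p)):
1. ~(([]q & ~p) | ([]~p -> <>[]~p)), u
2. ~([]q & ~p), u
3. ~([]~p -> <>[]~p), u
4. []~p, u
5. ~<>[]~p, u
6. ~p, u
7. ~[]~p, u
8. ~[]q, u
9. p, v
10. ~p, v
Accessibility: uRu, uRv, vRu, vRv
Branch closes: p and ~p both at v.
All branches of the negation close; one closing branch shown above.

Valid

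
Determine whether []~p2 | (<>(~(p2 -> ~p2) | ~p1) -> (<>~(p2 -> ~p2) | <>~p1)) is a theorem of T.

Tableau for the negation ~([]~p2 | (<>(~(p2 -> ~p2) | ~p1) -> (<>~(p2 -> ~p2) | <>~p1))):
1. ~([]~p2 | (<>(~(p2 -> ~p2) | ~p1) -> (<>~(p2 -> ~p2) | <>~p1))), w0
2. ~[]~p2, w0
3. ~(<>(~(p2 -> ~p2) | ~p1) -> (<>~(p2 -> ~p2) | <>~p1)), w0
4. <>(~(p2 -> ~p2) | ~p1), w0
5. ~(<>~(p2 -> ~p2) | <>~p1), w0
6. ~<>~(p2 -> ~p2), w0
7. ~<>~p1, w0
8. p2 -> ~p2, w0
9. p1, w0
10. ~p2, w0
11. p2, w1
12. p2 -> ~p2, w1
13. p1, w1
14. ~p2, w1
Accessibility: w0Rw0, w0Rw1, w1Rw1
Branch closes: p2 and ~p2 both at w1.
Every branch of the negation's tableau closes; the branch above is one of them.

Valid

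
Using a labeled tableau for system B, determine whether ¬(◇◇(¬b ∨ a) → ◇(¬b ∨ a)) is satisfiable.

Satisfiable

1. ¬(◇◇(¬b ∨ a) → ◇(¬b ∨ a)), w0
2. ◇◇(¬b ∨ a), w0
3. ¬◇(¬b ∨ a), w0
4. ¬(¬b ∨ a), w0
5. b, w0
6. ¬a, w0
7. ◇(¬b ∨ a), w1
8. ¬(¬b ∨ a), w1
9. b, w1
10. ¬a, w1
11. ¬b ∨ a, w2
12. a, w2
Accessibility: w0Rw0, w0Rw1, w1Rw0, w1Rw1, w1Rw2, w2Rw1, w2Rw2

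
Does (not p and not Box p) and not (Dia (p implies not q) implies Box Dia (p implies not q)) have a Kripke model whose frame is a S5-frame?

1. (not p and not Box p) and not (Dia (p implies not q) implies Box Dia (p implies not q)), u
2. not p and not Box p, u   [and-rule on 1]
3. not (Dia (p implies not q) implies Box Dia (p implies not q)), u   [and-rule on 1]
4. not p, u   [and-rule on 2]
5. not Box p, u   [and-rule on 2]
6. Dia (p implies not q), u   [neg-implies-rule on 3]
7. not Box Dia (p implies not q), u   [neg-implies-rule on 3]
8. not p, v   [neg-Box-rule on 5: fresh world v, uRv]
9. p implies not q, w   [Dia-rule on 6: fresh world w, uRw]
10. not q, w   [implies-rule on 9 (branches; this branch)]
11. not Dia (p implies not q), x   [neg-Box-rule on 7: fresh world x, uRx]
12. not (p implies not q), u   [neg-Dia-rule on 11 via xRu]
13. p, u   [neg-implies-rule on 12]
14. q, u   [neg-implies-rule on 12]
Accessibility: uRu, uRv, uRw, uRx, vRu, vRv, vRw, vRx, wRu, wRv, wRw, wRx, xRu, xRv, xRw, xRx
Branch closes: p and not p both at u.
Every branch closes; the branch above is one of them.

Unsatisfiable (every branch closes)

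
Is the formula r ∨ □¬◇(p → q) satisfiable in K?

Yes, satisfiable

1. r ∨ □¬◇(p → q), u
2. □¬◇(p → q), u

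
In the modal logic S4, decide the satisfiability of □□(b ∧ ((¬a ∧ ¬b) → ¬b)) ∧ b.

1. □□(b ∧ ((¬a ∧ ¬b) → ¬b)) ∧ b, u
2. □□(b ∧ ((¬a ∧ ¬b) → ¬b)), u
3. b, u
4. □(b ∧ ((¬a ∧ ¬b) → ¬b)), u
5. b ∧ ((¬a ∧ ¬b) → ¬b), u
6. (¬a ∧ ¬b) → ¬b, u
7. ¬(¬a ∧ ¬b), u
Accessibility: uRu

Satisfiable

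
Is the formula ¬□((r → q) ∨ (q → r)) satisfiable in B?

1. ¬□((r → q) ∨ (q → r)), w0
2. ¬((r → q) ∨ (q → r)), w1
3. ¬(r → q), w1
4. ¬(q → r), w1
5. r, w1
6. ¬q, w1
7. q, w1
8. ¬r, w1
Accessibility: w0Rw0, w0Rw1, w1Rw0, w1Rw1
Branch closes: q and ¬q both at w1.
All branches of the tableau close; one closing branch shown above.

No, unsatisfiable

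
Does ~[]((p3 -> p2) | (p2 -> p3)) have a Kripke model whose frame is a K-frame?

Unsatisfiable

1. ~[]((p3 -> p2) | (p2 -> p3)), w0
2. ~((p3 -> p2) | (p2 -> p3)), w1
3. ~(p3 -> p2), w1
4. ~(p2 -> p3), w1
5. p3, w1
6. ~p2, w1
7. p2, w1
8. ~p3, w1
Accessibility: w0Rw1
Branch closes: p2 and ~p2 both at w1.
All branches of the tableau close; one closing branch shown above.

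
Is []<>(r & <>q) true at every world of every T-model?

Tableau for the negation ~[]<>(r & <>q):
1. ~[]<>(r & <>q), 0
2. ~<>(r & <>q), 1
3. ~(r & <>q), 1
4. ~<>q, 1
5. ~q, 1
Accessibility: 0R0, 0R1, 1R1
The negation has an open branch (countermodel exists).

Invalid (countermodel exists)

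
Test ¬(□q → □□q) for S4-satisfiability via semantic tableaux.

1. ¬(□q → □□q), w0
2. □q, w0
3. ¬□□q, w0
4. q, w0
5. ¬□q, w1
6. q, w1
7. ¬q, w2
8. q, w2
Accessibility: w0Rw0, w0Rw1, w0Rw2, w1Rw1, w1Rw2, w2Rw2
Branch closes: q and ¬q both at w2.
(One branch shown.) All branches close.

Unsatisfiable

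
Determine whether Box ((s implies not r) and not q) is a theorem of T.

Not valid

Tableau for the negation not Box ((s implies not r) and not q):
1. not Box ((s implies not r) and not q), 0
2. not ((s implies not r) and not q), 1
3. q, 1
Accessibility: 0R0, 0R1, 1R1
The negation has an open branch (countermodel exists).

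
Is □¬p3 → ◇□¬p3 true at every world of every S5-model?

Tableau for the negation ¬(□¬p3 → ◇□¬p3):
1. ¬(□¬p3 → ◇□¬p3), 0
2. □¬p3, 0   [¬→-rule on 1]
3. ¬◇□¬p3, 0   [¬→-rule on 1]
4. ¬p3, 0   [□-rule on 2 via 0R0]
5. ¬□¬p3, 0   [¬◇-rule on 3 via 0R0]
6. p3, 1   [¬□-rule on 5: fresh world 1, 0R1]
7. ¬p3, 1   [□-rule on 2 via 0R1]
Accessibility: 0R0, 0R1, 1R0, 1R1
Branch closes: p3 and ¬p3 both at 1.
Every branch of the negation's tableau closes; the branch above is one of them.

Valid in S5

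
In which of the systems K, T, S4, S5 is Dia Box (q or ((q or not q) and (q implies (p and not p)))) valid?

T, S4, S5

K-tableau for the negation not Dia Box (q or ((q or not q) and (q implies (p and not p)))):
1. not Dia Box (q or ((q or not q) and (q implies (p and not p)))), w0
Complete open branch: countermodel on a K-frame, so not valid in K.
T-tableau for the negation not Dia Box (q or ((q or not q) and (q implies (p and not p)))):
1. not Dia Box (q or ((q or not q) and (q implies (p and not p)))), w0
2. not Box (q or ((q or not q) and (q implies (p and not p)))), w0
3. not (q or ((q or not q) and (q implies (p and not p)))), w1
4. not q, w1
5. not ((q or not q) and (q implies (p and not p))), w1
6. not Box (q or ((q or not q) and (q implies (p and not p)))), w1
7. not (q implies (p and not p)), w1
8. q, w1
9. not (p and not p), w1
Accessibility: w0Rw0, w0Rw1, w1Rw1
Branch closes: q and not q both at w1.
Every branch closes (one shown): valid in T, hence also in S4, S5 (every theorem of T is a theorem of S4 and S5).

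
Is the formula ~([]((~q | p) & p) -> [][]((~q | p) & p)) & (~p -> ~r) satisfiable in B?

1. ~([]((~q | p) & p) -> [][]((~q | p) & p)) & (~p -> ~r), w0
2. ~([]((~q | p) & p) -> [][]((~q | p) & p)), w0
3. ~p -> ~r, w0
4. []((~q | p) & p), w0
5. ~[][]((~q | p) & p), w0
6. (~q | p) & p, w0
7. ~q | p, w0
8. p, w0
9. ~r, w0
10. ~[]((~q | p) & p), w1
11. (~q | p) & p, w1
12. ~q | p, w1
13. p, w1
14. ~((~q | p) & p), w2
15. ~p, w2
Accessibility: w0Rw0, w0Rw1, w1Rw0, w1Rw1, w1Rw2, w2Rw1, w2Rw2

Yes, satisfiable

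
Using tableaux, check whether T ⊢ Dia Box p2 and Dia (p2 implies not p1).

Not valid

Tableau for the negation not (Dia Box p2 and Dia (p2 implies not p1)):
1. not (Dia Box p2 and Dia (p2 implies not p1)), 0
2. not Dia (p2 implies not p1), 0
3. not (p2 implies not p1), 0
4. p2, 0
5. p1, 0
Accessibility: 0R0
The negation has an open branch (countermodel exists).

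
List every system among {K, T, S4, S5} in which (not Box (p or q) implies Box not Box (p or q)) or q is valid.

S4-tableau for the negation not ((not Box (p or q) implies Box not Box (p or q)) or q):
1. not ((not Box (p or q) implies Box not Box (p or q)) or q), w0
2. not (not Box (p or q) implies Box not Box (p or q)), w0
3. not q, w0
4. not Box (p or q), w0
5. not Box not Box (p or q), w0
6. not (p or q), w1
7. not p, w1
8. not q, w1
9. Box (p or q), w2
10. p or q, w2
11. q, w2
Accessibility: w0Rw0, w0Rw1, w0Rw2, w1Rw1, w2Rw2
Complete open branch: countermodel on an S4-frame, so not valid in S4, nor in K, T (the same frame is also a K-frame and a T-frame).
S5-tableau for the negation not ((not Box (p or q) implies Box not Box (p or q)) or q):
1. not ((not Box (p or q) implies Box not Box (p or q)) or q), w0
2. not (not Box (p or q) implies Box not Box (p or q)), w0
3. not q, w0
4. not Box (p or q), w0
5. not Box not Box (p or q), w0
6. not (p or q), w1
7. not p, w1
8. not q, w1
9. Box (p or q), w2
10. p or q, w0
11. p or q, w1
12. p or q, w2
13. p, w0
14. q, w1
Accessibility: w0Rw0, w0Rw1, w0Rw2, w1Rw0, w1Rw1, w1Rw2, w2Rw0, w2Rw1, w2Rw2
Branch closes: q and not q both at w1.
Every branch closes (one shown): valid in S5.

S5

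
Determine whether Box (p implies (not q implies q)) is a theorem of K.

Invalid (countermodel exists)

Tableau for the negation not Box (p implies (not q implies q)):
1. not Box (p implies (not q implies q)), w0
2. not (p implies (not q implies q)), w1
3. p, w1
4. not (not q implies q), w1
5. not q, w1
Accessibility: w0Rw1
The negation has an open branch (countermodel exists).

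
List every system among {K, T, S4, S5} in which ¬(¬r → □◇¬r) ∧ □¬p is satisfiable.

K, T, S4

S5-tableau for the formula:
1. ¬(¬r → □◇¬r) ∧ □¬p, 0
2. ¬(¬r → □◇¬r), 0
3. □¬p, 0
4. ¬r, 0
5. ¬□◇¬r, 0
6. ¬p, 0
7. ¬◇¬r, 1
8. ¬p, 1
9. r, 0
Accessibility: 0R0, 0R1, 1R0, 1R1
Branch closes: r and ¬r both at 0.
Every branch closes (one shown): unsatisfiable in S5.
S4-tableau for the formula:
1. ¬(¬r → □◇¬r) ∧ □¬p, 0
2. ¬(¬r → □◇¬r), 0
3. □¬p, 0
4. ¬r, 0
5. ¬□◇¬r, 0
6. ¬p, 0
7. ¬◇¬r, 1
8. ¬p, 1
9. r, 1
Accessibility: 0R0, 0R1, 1R1
Complete open branch: satisfiable in S4, hence also in K, T (this S4-model is also a K-model and a T-model).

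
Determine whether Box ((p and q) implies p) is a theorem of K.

Tableau for the negation not Box ((p and q) implies p):
1. not Box ((p and q) implies p), u
2. not ((p and q) implies p), v
3. p and q, v
4. not p, v
5. p, v
6. q, v
Accessibility: uRv
Branch closes: p and not p both at v.
All branches of the negation close; one closing branch shown above.

Valid in K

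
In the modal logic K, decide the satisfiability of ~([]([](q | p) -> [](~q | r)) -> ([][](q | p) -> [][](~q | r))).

Unsatisfiable

1. ~([]([](q | p) -> [](~q | r)) -> ([][](q | p) -> [][](~q | r))), u
2. []([](q | p) -> [](~q | r)), u
3. ~([][](q | p) -> [][](~q | r)), u
4. [][](q | p), u
5. ~[][](~q | r), u
6. ~[](~q | r), v
7. [](q | p) -> [](~q | r), v
8. [](q | p), v
9. ~[](q | p), v
10. ~(~q | r), w
11. q, w
12. ~r, w
13. q | p, w
14. p, w
15. ~(q | p), x
16. ~q, x
17. ~p, x
18. q | p, x
19. p, x
Accessibility: uRv, vRw, vRx
Branch closes: p and ~p both at x.
(One branch shown.) All branches close.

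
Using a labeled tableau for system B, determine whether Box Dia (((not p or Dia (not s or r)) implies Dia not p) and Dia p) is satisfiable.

Satisfiable

1. Box Dia (((not p or Dia (not s or r)) implies Dia not p) and Dia p), 0
2. Dia (((not p or Dia (not s or r)) implies Dia not p) and Dia p), 0   [Box-rule on 1 via 0R0]
3. ((not p or Dia (not s or r)) implies Dia not p) and Dia p, 1   [Dia-rule on 2: fresh world 1, 0R1]
4. (not p or Dia (not s or r)) implies Dia not p, 1   [and-rule on 3]
5. Dia p, 1   [and-rule on 3]
6. Dia (((not p or Dia (not s or r)) implies Dia not p) and Dia p), 1   [Box-rule on 1 via 0R1]
7. Dia not p, 1   [implies-rule on 4 (branches; this branch)]
8. p, 2   [Dia-rule on 5: fresh world 2, 1R2]
9. ((not p or Dia (not s or r)) implies Dia not p) and Dia p, 3   [Dia-rule on 6: fresh world 3, 1R3]
10. (not p or Dia (not s or r)) implies Dia not p, 3   [and-rule on 9]
11. Dia p, 3   [and-rule on 9]
12. Dia not p, 3   [implies-rule on 10 (branches; this branch)]
13. not p, 4   [Dia-rule on 7: fresh world 4, 1R4]
14. p, 5   [Dia-rule on 11: fresh world 5, 3R5]
15. not p, 6   [Dia-rule on 12: fresh world 6, 3R6]
Accessibility: 0R0, 0R1, 1R0, 1R1, 1R2, 1R3, 1R4, 2R1, 2R2, 3R1, 3R3, 3R5, 3R6, 4R1, 4R4, 5R3, 5R5, 6R3, 6R6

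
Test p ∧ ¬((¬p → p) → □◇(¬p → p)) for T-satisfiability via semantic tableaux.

1. p ∧ ¬((¬p → p) → □◇(¬p → p)), u
2. p, u
3. ¬((¬p → p) → □◇(¬p → p)), u
4. ¬p → p, u
5. ¬□◇(¬p → p), u
6. ¬◇(¬p → p), v
7. ¬(¬p → p), v
8. ¬p, v
Accessibility: uRu, uRv, vRv

Satisfiable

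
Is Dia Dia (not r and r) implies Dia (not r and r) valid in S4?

Valid

Tableau for the negation not (Dia Dia (not r and r) implies Dia (not r and r)):
1. not (Dia Dia (not r and r) implies Dia (not r and r)), u
2. Dia Dia (not r and r), u
3. not Dia (not r and r), u
4. not (not r and r), u
5. not r, u
6. Dia (not r and r), v
7. not (not r and r), v
8. not r, v
9. not r and r, w
10. not r, w
11. r, w
Accessibility: uRu, uRv, uRw, vRv, vRw, wRw
Branch closes: r and not r both at w.
All branches of the negation close; one closing branch shown above.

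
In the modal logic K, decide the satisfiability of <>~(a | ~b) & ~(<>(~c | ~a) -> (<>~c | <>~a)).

Unsatisfiable

1. <>~(a | ~b) & ~(<>(~c | ~a) -> (<>~c | <>~a)), 0
2. <>~(a | ~b), 0
3. ~(<>(~c | ~a) -> (<>~c | <>~a)), 0
4. <>(~c | ~a), 0
5. ~(<>~c | <>~a), 0
6. ~<>~c, 0
7. ~<>~a, 0
8. ~(a | ~b), 1
9. ~a, 1
10. b, 1
11. c, 1
12. a, 1
Accessibility: 0R1
Branch closes: a and ~a both at 1.
Every branch closes; the branch above is one of them.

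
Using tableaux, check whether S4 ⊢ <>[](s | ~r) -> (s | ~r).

Not valid

Tableau for the negation ~(<>[](s | ~r) -> (s | ~r)):
1. ~(<>[](s | ~r) -> (s | ~r)), 0
2. <>[](s | ~r), 0
3. ~(s | ~r), 0
4. ~s, 0
5. r, 0
6. [](s | ~r), 1
7. s | ~r, 1
8. ~r, 1
Accessibility: 0R0, 0R1, 1R1
The negation has an open branch (countermodel exists).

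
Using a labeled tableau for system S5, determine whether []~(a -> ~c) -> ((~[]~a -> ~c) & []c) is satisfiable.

Satisfiable

1. []~(a -> ~c) -> ((~[]~a -> ~c) & []c), u
2. (~[]~a -> ~c) & []c, u
3. ~[]~a -> ~c, u
4. []c, u
5. c, u
6. []~a, u
7. ~a, u
Accessibility: uRu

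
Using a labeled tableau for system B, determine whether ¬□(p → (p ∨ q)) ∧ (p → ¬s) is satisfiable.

1. ¬□(p → (p ∨ q)) ∧ (p → ¬s), w0
2. ¬□(p → (p ∨ q)), w0
3. p → ¬s, w0
4. ¬s, w0
5. ¬(p → (p ∨ q)), w1
6. p, w1
7. ¬(p ∨ q), w1
8. ¬p, w1
9. ¬q, w1
Accessibility: w0Rw0, w0Rw1, w1Rw0, w1Rw1
Branch closes: p and ¬p both at w1.
(One branch shown.) All branches close.

Unsatisfiable (every branch closes)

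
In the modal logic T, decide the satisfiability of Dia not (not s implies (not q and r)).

Satisfiable

1. Dia not (not s implies (not q and r)), 0
2. not (not s implies (not q and r)), 1
3. not s, 1
4. not (not q and r), 1
5. not r, 1
Accessibility: 0R0, 0R1, 1R1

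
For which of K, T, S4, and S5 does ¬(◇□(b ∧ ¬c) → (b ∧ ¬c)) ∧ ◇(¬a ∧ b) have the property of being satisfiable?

S5-tableau for the formula:
1. ¬(◇□(b ∧ ¬c) → (b ∧ ¬c)) ∧ ◇(¬a ∧ b), u
2. ¬(◇□(b ∧ ¬c) → (b ∧ ¬c)), u   [∧-rule on 1]
3. ◇(¬a ∧ b), u   [∧-rule on 1]
4. ◇□(b ∧ ¬c), u   [¬→-rule on 2]
5. ¬(b ∧ ¬c), u   [¬→-rule on 2]
6. c, u   [¬∧-rule on 5 (branches; this branch)]
7. ¬a ∧ b, v   [◇-rule on 3: fresh world v, uRv]
8. ¬a, v   [∧-rule on 7]
9. b, v   [∧-rule on 7]
10. □(b ∧ ¬c), w   [◇-rule on 4: fresh world w, uRw]
11. b ∧ ¬c, u   [□-rule on 10 via wRu]
12. b, u   [∧-rule on 11]
13. ¬c, u   [∧-rule on 11]
Accessibility: uRu, uRv, uRw, vRu, vRv, vRw, wRu, wRv, wRw
Branch closes: c and ¬c both at u.
Every branch closes (one shown): unsatisfiable in S5.
S4-tableau for the formula:
1. ¬(◇□(b ∧ ¬c) → (b ∧ ¬c)) ∧ ◇(¬a ∧ b), u
2. ¬(◇□(b ∧ ¬c) → (b ∧ ¬c)), u   [∧-rule on 1]
3. ◇(¬a ∧ b), u   [∧-rule on 1]
4. ◇□(b ∧ ¬c), u   [¬→-rule on 2]
5. ¬(b ∧ ¬c), u   [¬→-rule on 2]
6. c, u   [¬∧-rule on 5 (branches; this branch)]
7. ¬a ∧ b, v   [◇-rule on 3: fresh world v, uRv]
8. ¬a, v   [∧-rule on 7]
9. b, v   [∧-rule on 7]
10. □(b ∧ ¬c), w   [◇-rule on 4: fresh world w, uRw]
11. b ∧ ¬c, w   [□-rule on 10 via wRw]
12. b, w   [∧-rule on 11]
13. ¬c, w   [∧-rule on 11]
Accessibility: uRu, uRv, uRw, vRv, wRw
Complete open branch: satisfiable in S4, hence also in K, T (this S4-model is also a K-model and a T-model).

K, T, S4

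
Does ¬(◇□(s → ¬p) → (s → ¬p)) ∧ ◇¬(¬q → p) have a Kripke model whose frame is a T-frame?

1. ¬(◇□(s → ¬p) → (s → ¬p)) ∧ ◇¬(¬q → p), 0
2. ¬(◇□(s → ¬p) → (s → ¬p)), 0   [∧-rule on 1]
3. ◇¬(¬q → p), 0   [∧-rule on 1]
4. ◇□(s → ¬p), 0   [¬→-rule on 2]
5. ¬(s → ¬p), 0   [¬→-rule on 2]
6. s, 0   [¬→-rule on 5]
7. p, 0   [¬→-rule on 5]
8. ¬(¬q → p), 1   [◇-rule on 3: fresh world 1, 0R1]
9. ¬q, 1   [¬→-rule on 8]
10. ¬p, 1   [¬→-rule on 8]
11. □(s → ¬p), 2   [◇-rule on 4: fresh world 2, 0R2]
12. s → ¬p, 2   [□-rule on 11 via 2R2]
13. ¬p, 2   [→-rule on 12 (branches; this branch)]
Accessibility: 0R0, 0R1, 0R2, 1R1, 2R2

Satisfiable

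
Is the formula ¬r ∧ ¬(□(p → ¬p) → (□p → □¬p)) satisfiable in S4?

Unsatisfiable (every branch closes)

1. ¬r ∧ ¬(□(p → ¬p) → (□p → □¬p)), w0
2. ¬r, w0   [∧-rule on 1]
3. ¬(□(p → ¬p) → (□p → □¬p)), w0   [∧-rule on 1]
4. □(p → ¬p), w0   [¬→-rule on 3]
5. ¬(□p → □¬p), w0   [¬→-rule on 3]
6. □p, w0   [¬→-rule on 5]
7. ¬□¬p, w0   [¬→-rule on 5]
8. p → ¬p, w0   [□-rule on 4 via w0Rw0]
9. p, w0   [□-rule on 6 via w0Rw0]
10. ¬p, w0   [→-rule on 8 (branches; this branch)]
Accessibility: w0Rw0
Branch closes: p and ¬p both at w0.
All branches of the tableau close; one closing branch shown above.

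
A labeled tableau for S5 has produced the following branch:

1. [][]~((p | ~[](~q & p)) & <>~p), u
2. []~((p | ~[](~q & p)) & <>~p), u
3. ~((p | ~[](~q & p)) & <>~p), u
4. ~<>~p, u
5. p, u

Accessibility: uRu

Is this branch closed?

Open

No world carries both an atom and its negation.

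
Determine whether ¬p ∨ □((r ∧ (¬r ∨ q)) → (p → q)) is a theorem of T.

Valid in T

Tableau for the negation ¬(¬p ∨ □((r ∧ (¬r ∨ q)) → (p → q))):
1. ¬(¬p ∨ □((r ∧ (¬r ∨ q)) → (p → q))), 0
2. p, 0
3. ¬□((r ∧ (¬r ∨ q)) → (p → q)), 0
4. ¬((r ∧ (¬r ∨ q)) → (p → q)), 1
5. r ∧ (¬r ∨ q), 1
6. ¬(p → q), 1
7. r, 1
8. ¬r ∨ q, 1
9. p, 1
10. ¬q, 1
11. q, 1
Accessibility: 0R0, 0R1, 1R1
Branch closes: q and ¬q both at 1.
All branches of the negation close; one closing branch shown above.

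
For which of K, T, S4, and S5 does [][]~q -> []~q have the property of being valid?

K-tableau for the negation ~([][]~q -> []~q):
1. ~([][]~q -> []~q), 0
2. [][]~q, 0   [~->-rule on 1]
3. ~[]~q, 0   [~->-rule on 1]
4. q, 1   [~[]-rule on 3: fresh world 1, 0R1]
5. []~q, 1   [[]-rule on 2 via 0R1]
Accessibility: 0R1
Complete open branch: countermodel on a K-frame, so not valid in K.
T-tableau for the negation ~([][]~q -> []~q):
1. ~([][]~q -> []~q), 0
2. [][]~q, 0   [~->-rule on 1]
3. ~[]~q, 0   [~->-rule on 1]
4. []~q, 0   [[]-rule on 2 via 0R0]
5. ~q, 0   [[]-rule on 4 via 0R0]
6. q, 1   [~[]-rule on 3: fresh world 1, 0R1]
7. []~q, 1   [[]-rule on 2 via 0R1]
8. ~q, 1   [[]-rule on 4 via 0R1]
Accessibility: 0R0, 0R1, 1R1
Branch closes: q and ~q both at 1.
Every branch closes (one shown): valid in T, hence also in S4, S5 (every theorem of T is a theorem of S4 and S5).

T, S4, S5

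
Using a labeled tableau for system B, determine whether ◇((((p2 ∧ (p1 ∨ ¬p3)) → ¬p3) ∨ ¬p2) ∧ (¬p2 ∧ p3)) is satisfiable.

1. ◇((((p2 ∧ (p1 ∨ ¬p3)) → ¬p3) ∨ ¬p2) ∧ (¬p2 ∧ p3)), 0
2. (((p2 ∧ (p1 ∨ ¬p3)) → ¬p3) ∨ ¬p2) ∧ (¬p2 ∧ p3), 1
3. ((p2 ∧ (p1 ∨ ¬p3)) → ¬p3) ∨ ¬p2, 1
4. ¬p2 ∧ p3, 1
5. ¬p2, 1
6. p3, 1
Accessibility: 0R0, 0R1, 1R0, 1R1

Satisfiable (open branch found)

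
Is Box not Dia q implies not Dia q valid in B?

Valid

Tableau for the negation not (Box not Dia q implies not Dia q):
1. not (Box not Dia q implies not Dia q), u
2. Box not Dia q, u   [neg-implies-rule on 1]
3. Dia q, u   [neg-implies-rule on 1]
4. not Dia q, u   [Box-rule on 2 via uRu]
5. not q, u   [neg-Dia-rule on 4 via uRu]
6. q, v   [Dia-rule on 3: fresh world v, uRv]
7. not Dia q, v   [Box-rule on 2 via uRv]
8. not q, v   [neg-Dia-rule on 4 via uRv]
Accessibility: uRu, uRv, vRu, vRv
Branch closes: q and not q both at v.
Every branch of the negation's tableau closes; the branch above is one of them.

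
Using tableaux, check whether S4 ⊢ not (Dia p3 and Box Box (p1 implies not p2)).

No, not valid

Tableau for the negation Dia p3 and Box Box (p1 implies not p2):
1. Dia p3 and Box Box (p1 implies not p2), u
2. Dia p3, u
3. Box Box (p1 implies not p2), u
4. Box (p1 implies not p2), u
5. p1 implies not p2, u
6. not p2, u
7. p3, v
8. Box (p1 implies not p2), v
9. p1 implies not p2, v
10. not p2, v
Accessibility: uRu, uRv, vRv
The negation has an open branch (countermodel exists).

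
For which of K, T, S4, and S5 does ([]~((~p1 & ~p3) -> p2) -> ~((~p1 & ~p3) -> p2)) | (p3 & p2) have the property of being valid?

T, S4, S5

K-tableau for the negation ~(([]~((~p1 & ~p3) -> p2) -> ~((~p1 & ~p3) -> p2)) | (p3 & p2)):
1. ~(([]~((~p1 & ~p3) -> p2) -> ~((~p1 & ~p3) -> p2)) | (p3 & p2)), u
2. ~([]~((~p1 & ~p3) -> p2) -> ~((~p1 & ~p3) -> p2)), u   [~|-rule on 1]
3. ~(p3 & p2), u   [~|-rule on 1]
4. []~((~p1 & ~p3) -> p2), u   [~->-rule on 2]
5. (~p1 & ~p3) -> p2, u   [~->-rule on 2]
6. ~p2, u   [~&-rule on 3 (branches; this branch)]
7. ~(~p1 & ~p3), u   [->-rule on 5 (branches; this branch)]
8. p3, u   [~&-rule on 7 (branches; this branch)]
Complete open branch: countermodel on a K-frame, so not valid in K.
T-tableau for the negation ~(([]~((~p1 & ~p3) -> p2) -> ~((~p1 & ~p3) -> p2)) | (p3 & p2)):
1. ~(([]~((~p1 & ~p3) -> p2) -> ~((~p1 & ~p3) -> p2)) | (p3 & p2)), u
2. ~([]~((~p1 & ~p3) -> p2) -> ~((~p1 & ~p3) -> p2)), u   [~|-rule on 1]
3. ~(p3 & p2), u   [~|-rule on 1]
4. []~((~p1 & ~p3) -> p2), u   [~->-rule on 2]
5. (~p1 & ~p3) -> p2, u   [~->-rule on 2]
6. ~((~p1 & ~p3) -> p2), u   [[]-rule on 4 via uRu]
7. ~p1 & ~p3, u   [~->-rule on 6]
8. ~p2, u   [~->-rule on 6]
9. ~p1, u   [&-rule on 7]
10. ~p3, u   [&-rule on 7]
11. ~(~p1 & ~p3), u   [->-rule on 5 (branches; this branch)]
12. p3, u   [~&-rule on 11 (branches; this branch)]
Accessibility: uRu
Branch closes: p3 and ~p3 both at u.
Every branch closes (one shown): valid in T, hence also in S4, S5 (every theorem of T is a theorem of S4 and S5).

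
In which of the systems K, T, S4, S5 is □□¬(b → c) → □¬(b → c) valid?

K-tableau for the negation ¬(□□¬(b → c) → □¬(b → c)):
1. ¬(□□¬(b → c) → □¬(b → c)), 0
2. □□¬(b → c), 0
3. ¬□¬(b → c), 0
4. b → c, 1
5. □¬(b → c), 1
6. c, 1
Accessibility: 0R1
Complete open branch: countermodel on a K-frame, so not valid in K.
T-tableau for the negation ¬(□□¬(b → c) → □¬(b → c)):
1. ¬(□□¬(b → c) → □¬(b → c)), 0
2. □□¬(b → c), 0
3. ¬□¬(b → c), 0
4. □¬(b → c), 0
5. ¬(b → c), 0
6. b, 0
7. ¬c, 0
8. b → c, 1
9. □¬(b → c), 1
10. ¬(b → c), 1
11. b, 1
12. ¬c, 1
13. c, 1
Accessibility: 0R0, 0R1, 1R1
Branch closes: c and ¬c both at 1.
Every branch closes (one shown): valid in T, hence also in S4, S5 (every theorem of T is a theorem of S4 and S5).

T, S4, S5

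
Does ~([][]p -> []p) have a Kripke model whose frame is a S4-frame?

1. ~([][]p -> []p), w0
2. [][]p, w0   [~->-rule on 1]
3. ~[]p, w0   [~->-rule on 1]
4. []p, w0   [[]-rule on 2 via w0Rw0]
5. p, w0   [[]-rule on 4 via w0Rw0]
6. ~p, w1   [~[]-rule on 3: fresh world w1, w0Rw1]
7. []p, w1   [[]-rule on 2 via w0Rw1]
8. p, w1   [[]-rule on 4 via w0Rw1]
Accessibility: w0Rw0, w0Rw1, w1Rw1
Branch closes: p and ~p both at w1.
Every branch closes; the branch above is one of them.

Unsatisfiable (every branch closes)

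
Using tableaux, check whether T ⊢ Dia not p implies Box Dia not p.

Tableau for the negation not (Dia not p implies Box Dia not p):
1. not (Dia not p implies Box Dia not p), 0
2. Dia not p, 0   [neg-implies-rule on 1]
3. not Box Dia not p, 0   [neg-implies-rule on 1]
4. not p, 1   [Dia-rule on 2: fresh world 1, 0R1]
5. not Dia not p, 2   [neg-Box-rule on 3: fresh world 2, 0R2]
6. p, 2   [neg-Dia-rule on 5 via 2R2]
Accessibility: 0R0, 0R1, 0R2, 1R1, 2R2
The negation has an open branch (countermodel exists).

Invalid (countermodel exists)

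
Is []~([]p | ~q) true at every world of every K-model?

Invalid (countermodel exists)

Tableau for the negation ~[]~([]p | ~q):
1. ~[]~([]p | ~q), w0
2. []p | ~q, w1
3. ~q, w1
Accessibility: w0Rw1
The negation has an open branch (countermodel exists).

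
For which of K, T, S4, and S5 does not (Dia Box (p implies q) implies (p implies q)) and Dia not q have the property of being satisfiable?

S5-tableau for the formula:
1. not (Dia Box (p implies q) implies (p implies q)) and Dia not q, 0
2. not (Dia Box (p implies q) implies (p implies q)), 0
3. Dia not q, 0
4. Dia Box (p implies q), 0
5. not (p implies q), 0
6. p, 0
7. not q, 0
8. not q, 1
9. Box (p implies q), 2
10. p implies q, 0
11. p implies q, 1
12. p implies q, 2
13. q, 0
Accessibility: 0R0, 0R1, 0R2, 1R0, 1R1, 1R2, 2R0, 2R1, 2R2
Branch closes: q and not q both at 0.
Every branch closes (one shown): unsatisfiable in S5.
S4-tableau for the formula:
1. not (Dia Box (p implies q) implies (p implies q)) and Dia not q, 0
2. not (Dia Box (p implies q) implies (p implies q)), 0
3. Dia not q, 0
4. Dia Box (p implies q), 0
5. not (p implies q), 0
6. p, 0
7. not q, 0
8. not q, 1
9. Box (p implies q), 2
10. p implies q, 2
11. q, 2
Accessibility: 0R0, 0R1, 0R2, 1R1, 2R2
Complete open branch: satisfiable in S4, hence also in K, T (this S4-model is also a K-model and a T-model).

K, T, S4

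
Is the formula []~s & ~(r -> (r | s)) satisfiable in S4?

Unsatisfiable

1. []~s & ~(r -> (r | s)), u
2. []~s, u
3. ~(r -> (r | s)), u
4. r, u
5. ~(r | s), u
6. ~r, u
7. ~s, u
Accessibility: uRu
Branch closes: r and ~r both at u.
(One branch shown.) All branches close.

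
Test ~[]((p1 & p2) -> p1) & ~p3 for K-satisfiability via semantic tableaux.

No, unsatisfiable

1. ~[]((p1 & p2) -> p1) & ~p3, 0
2. ~[]((p1 & p2) -> p1), 0
3. ~p3, 0
4. ~((p1 & p2) -> p1), 1
5. p1 & p2, 1
6. ~p1, 1
7. p1, 1
8. p2, 1
Accessibility: 0R1
Branch closes: p1 and ~p1 both at 1.
Every branch closes; the branch above is one of them.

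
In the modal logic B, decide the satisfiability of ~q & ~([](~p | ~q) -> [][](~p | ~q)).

Yes, satisfiable

1. ~q & ~([](~p | ~q) -> [][](~p | ~q)), w0
2. ~q, w0   [&-rule on 1]
3. ~([](~p | ~q) -> [][](~p | ~q)), w0   [&-rule on 1]
4. [](~p | ~q), w0   [~->-rule on 3]
5. ~[][](~p | ~q), w0   [~->-rule on 3]
6. ~p | ~q, w0   [[]-rule on 4 via w0Rw0]
7. ~[](~p | ~q), w1   [~[]-rule on 5: fresh world w1, w0Rw1]
8. ~p | ~q, w1   [[]-rule on 4 via w0Rw1]
9. ~q, w1   [|-rule on 8 (branches; this branch)]
10. ~(~p | ~q), w2   [~[]-rule on 7: fresh world w2, w1Rw2]
11. p, w2   [~|-rule on 10]
12. q, w2   [~|-rule on 10]
Accessibility: w0Rw0, w0Rw1, w1Rw0, w1Rw1, w1Rw2, w2Rw1, w2Rw2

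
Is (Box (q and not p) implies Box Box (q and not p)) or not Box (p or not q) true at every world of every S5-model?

Yes, valid

Tableau for the negation not ((Box (q and not p) implies Box Box (q and not p)) or not Box (p or not q)):
1. not ((Box (q and not p) implies Box Box (q and not p)) or not Box (p or not q)), w0
2. not (Box (q and not p) implies Box Box (q and not p)), w0
3. Box (p or not q), w0
4. Box (q and not p), w0
5. not Box Box (q and not p), w0
6. p or not q, w0
7. q and not p, w0
8. q, w0
9. not p, w0
10. not q, w0
Accessibility: w0Rw0
Branch closes: q and not q both at w0.
Every branch of the negation's tableau closes; the branch above is one of them.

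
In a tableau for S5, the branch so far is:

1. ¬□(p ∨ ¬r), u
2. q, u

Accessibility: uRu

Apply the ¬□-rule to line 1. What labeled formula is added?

a fresh world v with uRv, and ¬(p ∨ ¬r) at v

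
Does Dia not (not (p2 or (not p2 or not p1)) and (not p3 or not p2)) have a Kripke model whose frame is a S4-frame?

1. Dia not (not (p2 or (not p2 or not p1)) and (not p3 or not p2)), u
2. not (not (p2 or (not p2 or not p1)) and (not p3 or not p2)), v   [Dia-rule on 1: fresh world v, uRv]
3. not (not p3 or not p2), v   [neg-and-rule on 2 (branches; this branch)]
4. p3, v   [neg-or-rule on 3]
5. p2, v   [neg-or-rule on 3]
Accessibility: uRu, uRv, vRv

Yes, satisfiable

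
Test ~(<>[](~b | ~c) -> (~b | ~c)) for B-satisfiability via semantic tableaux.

1. ~(<>[](~b | ~c) -> (~b | ~c)), u
2. <>[](~b | ~c), u
3. ~(~b | ~c), u
4. b, u
5. c, u
6. [](~b | ~c), v
7. ~b | ~c, u
8. ~b | ~c, v
9. ~c, u
Accessibility: uRu, uRv, vRu, vRv
Branch closes: c and ~c both at u.
All branches of the tableau close; one closing branch shown above.

No, unsatisfiable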